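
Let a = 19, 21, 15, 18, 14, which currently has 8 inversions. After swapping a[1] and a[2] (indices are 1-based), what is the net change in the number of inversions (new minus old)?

+1

Positions 1 and 2 hold 19 and 21; after swapping, the array is [21, 19, 15, 18, 14].
Count, for each position, how many later elements it exceeds:
21: 4
19: 3
15: 1
18: 1
14: 0
Sum: 4 + 3 + 1 + 1 + 0 = 9
Change: 9 − 8 = +1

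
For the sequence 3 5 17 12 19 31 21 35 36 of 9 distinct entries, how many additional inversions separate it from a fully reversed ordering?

Maximum inversions for 9 distinct elements is C(9, 2) = 9·8/2 = 36.
Current inversions — for each element, count later smaller elements:
3: 0
5: 0
17: 1
12: 0
19: 0
31: 1
21: 0
35: 0
36: 0
Current total: 0 + 0 + 1 + 0 + 0 + 1 + 0 + 0 + 0 = 2
Shortfall: 36 − 2 = 34

34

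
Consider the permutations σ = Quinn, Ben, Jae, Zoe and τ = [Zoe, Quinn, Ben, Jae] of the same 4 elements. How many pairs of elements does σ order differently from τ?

Assign each item its position (1..4) in the first ordering, then rewrite the second ordering as that position sequence:
positions: Quinn→1, Ben→2, Jae→3, Zoe→4
second ordering as positions: [4, 1, 2, 3]
Discordant pairs = inversions in this position sequence.
4: 1, 2, 3 → 3
1: 0
2: 0
3: 0
Total: 3 + 0 + 0 + 0 = 3

3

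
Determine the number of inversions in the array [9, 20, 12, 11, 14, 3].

Out-of-order index pairs (1-indexed):
(1,6): 9 > 3
(2,3): 20 > 12
(2,4): 20 > 11
(2,5): 20 > 14
(2,6): 20 > 3
(3,4): 12 > 11
(3,6): 12 > 3
(4,6): 11 > 3
(5,6): 14 > 3
That's 9 pairs.

Inversions: 9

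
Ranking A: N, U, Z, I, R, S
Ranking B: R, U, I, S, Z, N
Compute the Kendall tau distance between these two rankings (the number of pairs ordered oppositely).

Discordant pairs: 10

Assign each item its position (1..6) in the first ordering, then rewrite the second ordering as that position sequence:
positions: N→1, U→2, Z→3, I→4, R→5, S→6
second ordering as positions: [5, 2, 4, 6, 3, 1]
Discordant pairs = inversions in this position sequence.
5: 2, 4, 3, 1 → 4
2: 1 → 1
4: 3, 1 → 2
6: 3, 1 → 2
3: 1 → 1
1: 0
Total: 4 + 1 + 2 + 2 + 1 + 0 = 10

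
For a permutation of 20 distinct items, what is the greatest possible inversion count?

The maximum occurs when the array is in strictly decreasing order: every one of the C(20, 2) pairs is inverted.
C(20, 2) = 20·19/2 = 190

190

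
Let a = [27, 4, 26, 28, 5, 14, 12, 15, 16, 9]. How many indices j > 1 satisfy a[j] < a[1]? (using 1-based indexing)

8 such elements

The element at index 1 is 27.
Elements after it: 4, 26, 28, 5, 14, 12, 15, 16, 9
Those smaller than 27: 4, 26, 5, 14, 12, 15, 16, 9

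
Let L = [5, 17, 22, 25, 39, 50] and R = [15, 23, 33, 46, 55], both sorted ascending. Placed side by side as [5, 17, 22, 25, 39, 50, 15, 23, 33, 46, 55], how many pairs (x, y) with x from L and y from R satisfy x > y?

There are 11 split inversions.

For each element r of the right run, count left-run elements greater than r:
r = 15: 17, 22, 25, 39, 50 → 5
r = 23: 25, 39, 50 → 3
r = 33: 39, 50 → 2
r = 46: 50 → 1
r = 55: none → 0
Cross-inversions: 5 + 3 + 2 + 1 + 0 = 11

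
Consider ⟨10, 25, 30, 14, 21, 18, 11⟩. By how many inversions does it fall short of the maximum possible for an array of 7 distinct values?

9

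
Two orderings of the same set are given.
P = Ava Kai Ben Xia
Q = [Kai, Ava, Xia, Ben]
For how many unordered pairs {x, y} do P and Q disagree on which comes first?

There are 2 disagreeing pairs.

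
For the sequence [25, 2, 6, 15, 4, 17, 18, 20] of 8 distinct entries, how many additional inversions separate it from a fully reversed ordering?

19 inversions short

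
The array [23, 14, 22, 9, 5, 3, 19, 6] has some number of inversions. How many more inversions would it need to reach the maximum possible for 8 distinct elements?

7 inversions short

Maximum inversions for 8 distinct elements is C(8, 2) = 8·7/2 = 28.
Current inversions — for each element, count later smaller elements:
23: 7
14: 4
22: 5
9: 3
5: 1
3: 0
19: 1
6: 0
Current total: 7 + 4 + 5 + 3 + 1 + 0 + 1 + 0 = 21
Shortfall: 28 − 21 = 7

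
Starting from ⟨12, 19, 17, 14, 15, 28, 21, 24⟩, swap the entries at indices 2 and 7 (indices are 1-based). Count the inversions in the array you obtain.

8

Positions 2 and 7 hold 19 and 21; after swapping, the array is [12, 21, 17, 14, 15, 28, 19, 24].
For each element, count later entries that are smaller:
12 → none → 0
21 → 17, 14, 15, 19 → 4
17 → 14, 15 → 2
14 → none → 0
15 → none → 0
28 → 19, 24 → 2
19 → none → 0
24 → none → 0
Sum: 0 + 4 + 2 + 0 + 0 + 2 + 0 + 0 = 8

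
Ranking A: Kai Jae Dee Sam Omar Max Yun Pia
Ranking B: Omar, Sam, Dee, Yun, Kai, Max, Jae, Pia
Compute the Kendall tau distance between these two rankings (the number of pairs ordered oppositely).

13

Assign each item its position (1..8) in the first ordering, then rewrite the second ordering as that position sequence:
positions: Kai→1, Jae→2, Dee→3, Sam→4, Omar→5, Max→6, Yun→7, Pia→8
second ordering as positions: [5, 4, 3, 7, 1, 6, 2, 8]
Discordant pairs = inversions in this position sequence.
5: 4, 3, 1, 2 → 4
4: 3, 1, 2 → 3
3: 1, 2 → 2
7: 1, 6, 2 → 3
1: 0
6: 2 → 1
2: 0
8: 0
Total: 4 + 3 + 2 + 3 + 0 + 1 + 0 + 0 = 13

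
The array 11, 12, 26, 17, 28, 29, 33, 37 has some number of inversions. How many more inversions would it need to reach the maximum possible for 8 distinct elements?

Maximum inversions for 8 distinct elements is C(8, 2) = 8·7/2 = 28.
Current inversions — for each element, count later smaller elements:
11: 0
12: 0
26: 1
17: 0
28: 0
29: 0
33: 0
37: 0
Current total: 0 + 0 + 1 + 0 + 0 + 0 + 0 + 0 = 1
Shortfall: 28 − 1 = 27

27 inversions short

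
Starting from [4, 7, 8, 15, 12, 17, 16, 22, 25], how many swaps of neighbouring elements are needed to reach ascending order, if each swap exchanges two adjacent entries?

Minimum adjacent swaps = number of inversions (each swap of adjacent out-of-order elements removes one inversion and no swap can remove more).
Count inversions — for each element, later elements that are smaller:
4: none → 0
7: none → 0
8: none → 0
15: 12 → 1
12: none → 0
17: 16 → 1
16: none → 0
22: none → 0
25: none → 0
Total inversions: 0 + 0 + 0 + 1 + 0 + 1 + 0 + 0 + 0 = 2

2 swaps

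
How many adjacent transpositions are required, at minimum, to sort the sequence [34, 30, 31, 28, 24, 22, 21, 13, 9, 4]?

Adjacent swaps: 44

Minimum adjacent swaps = number of inversions (each swap of adjacent out-of-order elements removes one inversion and no swap can remove more).
Count inversions — for each element, later elements that are smaller:
34: 30, 31, 28, 24, 22, 21, 13, 9, 4 → 9
30: 28, 24, 22, 21, 13, 9, 4 → 7
31: 28, 24, 22, 21, 13, 9, 4 → 7
28: 24, 22, 21, 13, 9, 4 → 6
24: 22, 21, 13, 9, 4 → 5
22: 21, 13, 9, 4 → 4
21: 13, 9, 4 → 3
13: 9, 4 → 2
9: 4 → 1
4: none → 0
Total inversions: 9 + 7 + 7 + 6 + 5 + 4 + 3 + 2 + 1 + 0 = 44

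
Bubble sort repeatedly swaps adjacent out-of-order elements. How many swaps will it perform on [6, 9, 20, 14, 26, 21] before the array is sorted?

Each adjacent swap fixes exactly one inversion, so the minimum swap count equals the number of inversions.
Count inversions — for each element, later elements that are smaller:
6: none → 0
9: none → 0
20: 14 → 1
14: none → 0
26: 21 → 1
21: none → 0
Total inversions: 0 + 0 + 1 + 0 + 1 + 0 = 2

2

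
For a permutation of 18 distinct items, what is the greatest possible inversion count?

Inversions: 153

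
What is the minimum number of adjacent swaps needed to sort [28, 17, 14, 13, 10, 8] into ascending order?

15

Each adjacent swap fixes exactly one inversion, so the minimum swap count equals the number of inversions.
Count inversions — for each element, later elements that are smaller:
28: 17, 14, 13, 10, 8 → 5
17: 14, 13, 10, 8 → 4
14: 13, 10, 8 → 3
13: 10, 8 → 2
10: 8 → 1
8: none → 0
Total inversions: 5 + 4 + 3 + 2 + 1 + 0 = 15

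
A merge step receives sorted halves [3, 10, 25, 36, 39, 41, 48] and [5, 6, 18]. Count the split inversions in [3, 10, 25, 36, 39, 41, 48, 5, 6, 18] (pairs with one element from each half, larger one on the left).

17

For each element r of the right run, count left-run elements greater than r:
r = 5: 10, 25, 36, 39, 41, 48 → 6
r = 6: 10, 25, 36, 39, 41, 48 → 6
r = 18: 25, 36, 39, 41, 48 → 5
Cross-inversions: 6 + 6 + 5 = 17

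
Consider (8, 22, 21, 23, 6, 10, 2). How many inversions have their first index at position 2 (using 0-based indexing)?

3

The element at index 2 is 21.
Elements after it: 23, 6, 10, 2
Those smaller than 21: 6, 10, 2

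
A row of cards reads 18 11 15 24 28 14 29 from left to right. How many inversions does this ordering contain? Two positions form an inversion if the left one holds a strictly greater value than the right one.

6

Count, for each position, how many later elements it exceeds:
18 → 11, 15, 14 → 3
11 → none → 0
15 → 14 → 1
24 → 14 → 1
28 → 14 → 1
14 → none → 0
29 → none → 0
Sum: 3 + 0 + 1 + 1 + 1 + 0 + 0 = 6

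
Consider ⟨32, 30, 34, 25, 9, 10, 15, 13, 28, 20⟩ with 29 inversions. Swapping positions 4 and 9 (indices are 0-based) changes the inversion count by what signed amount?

+7

Positions 4 and 9 hold 9 and 20; after swapping, the array is [32, 30, 34, 25, 20, 10, 15, 13, 28, 9].
Count, for each position, how many later elements it exceeds:
32 → 30, 25, 20, 10, 15, 13, 28, 9 → 8
30 → 25, 20, 10, 15, 13, 28, 9 → 7
34 → 25, 20, 10, 15, 13, 28, 9 → 7
25 → 20, 10, 15, 13, 9 → 5
20 → 10, 15, 13, 9 → 4
10 → 9 → 1
15 → 13, 9 → 2
13 → 9 → 1
28 → 9 → 1
9 → none → 0
Sum: 8 + 7 + 7 + 5 + 4 + 1 + 2 + 1 + 1 + 0 = 36
Change: 36 − 29 = +7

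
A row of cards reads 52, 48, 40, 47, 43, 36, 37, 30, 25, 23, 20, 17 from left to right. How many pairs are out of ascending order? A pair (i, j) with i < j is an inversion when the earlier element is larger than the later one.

63 out-of-order pairs

For each element, count later entries that are smaller:
52 → 48, 40, 47, 43, 36, 37, 30, 25, 23, 20, 17 → 11
48 → 40, 47, 43, 36, 37, 30, 25, 23, 20, 17 → 10
40 → 36, 37, 30, 25, 23, 20, 17 → 7
47 → 43, 36, 37, 30, 25, 23, 20, 17 → 8
43 → 36, 37, 30, 25, 23, 20, 17 → 7
36 → 30, 25, 23, 20, 17 → 5
37 → 30, 25, 23, 20, 17 → 5
30 → 25, 23, 20, 17 → 4
25 → 23, 20, 17 → 3
23 → 20, 17 → 2
20 → 17 → 1
17 → none → 0
Sum: 11 + 10 + 7 + 8 + 7 + 5 + 5 + 4 + 3 + 2 + 1 + 0 = 63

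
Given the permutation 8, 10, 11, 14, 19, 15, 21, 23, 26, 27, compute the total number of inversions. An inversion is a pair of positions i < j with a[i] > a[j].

1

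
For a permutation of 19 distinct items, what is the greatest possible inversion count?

The maximum occurs when the array is in strictly decreasing order: every one of the C(19, 2) pairs is inverted.
C(19, 2) = 19·18/2 = 171

171 inversions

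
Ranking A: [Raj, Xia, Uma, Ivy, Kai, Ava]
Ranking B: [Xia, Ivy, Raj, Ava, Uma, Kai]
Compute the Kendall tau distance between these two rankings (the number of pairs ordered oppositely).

Assign each item its position (1..6) in the first ordering, then rewrite the second ordering as that position sequence:
positions: Raj→1, Xia→2, Uma→3, Ivy→4, Kai→5, Ava→6
second ordering as positions: [2, 4, 1, 6, 3, 5]
Discordant pairs = inversions in this position sequence.
2: 1 → 1
4: 1, 3 → 2
1: 0
6: 3, 5 → 2
3: 0
5: 0
Total: 1 + 2 + 0 + 2 + 0 + 0 = 5

There are 5 discordant pairs.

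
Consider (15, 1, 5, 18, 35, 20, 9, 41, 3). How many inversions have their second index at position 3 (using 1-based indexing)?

The element at index 3 is 5.
Elements before it: 15, 1
Those larger than 5: 15

1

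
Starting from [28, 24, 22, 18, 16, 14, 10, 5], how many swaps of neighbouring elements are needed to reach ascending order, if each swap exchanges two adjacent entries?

There are 28 swaps.

The minimum number of adjacent swaps to sort an array equals its inversion count, since every such swap removes exactly one inversion.
Count inversions — for each element, later elements that are smaller:
28: 24, 22, 18, 16, 14, 10, 5 → 7
24: 22, 18, 16, 14, 10, 5 → 6
22: 18, 16, 14, 10, 5 → 5
18: 16, 14, 10, 5 → 4
16: 14, 10, 5 → 3
14: 10, 5 → 2
10: 5 → 1
5: none → 0
Total inversions: 7 + 6 + 5 + 4 + 3 + 2 + 1 + 0 = 28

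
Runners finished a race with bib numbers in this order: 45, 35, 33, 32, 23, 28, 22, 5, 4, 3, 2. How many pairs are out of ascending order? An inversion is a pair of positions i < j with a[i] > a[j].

54

Element-by-element contributions:
45 → 35, 33, 32, 23, 28, 22, 5, 4, 3, 2 → 10
35 → 33, 32, 23, 28, 22, 5, 4, 3, 2 → 9
33 → 32, 23, 28, 22, 5, 4, 3, 2 → 8
32 → 23, 28, 22, 5, 4, 3, 2 → 7
23 → 22, 5, 4, 3, 2 → 5
28 → 22, 5, 4, 3, 2 → 5
22 → 5, 4, 3, 2 → 4
5 → 4, 3, 2 → 3
4 → 3, 2 → 2
3 → 2 → 1
2 → none → 0
Sum: 10 + 9 + 8 + 7 + 5 + 5 + 4 + 3 + 2 + 1 + 0 = 54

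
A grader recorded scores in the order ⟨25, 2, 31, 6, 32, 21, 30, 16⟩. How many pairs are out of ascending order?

There are 13 out-of-order pairs.

Sweep left to right; for each value list the smaller values that follow it:
25 → 2, 6, 21, 16 → 4
2 → none → 0
31 → 6, 21, 30, 16 → 4
6 → none → 0
32 → 21, 30, 16 → 3
21 → 16 → 1
30 → 16 → 1
16 → none → 0
Sum: 4 + 0 + 4 + 0 + 3 + 1 + 1 + 0 = 13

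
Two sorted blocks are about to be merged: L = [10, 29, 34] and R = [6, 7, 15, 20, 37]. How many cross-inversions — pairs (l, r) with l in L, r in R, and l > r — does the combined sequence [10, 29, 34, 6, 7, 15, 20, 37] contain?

Count, for every r in R, how many entries of L exceed r:
r = 6: 10, 29, 34 → 3
r = 7: 10, 29, 34 → 3
r = 15: 29, 34 → 2
r = 20: 29, 34 → 2
r = 37: none → 0
Cross-inversions: 3 + 3 + 2 + 2 + 0 = 10

Split inversions: 10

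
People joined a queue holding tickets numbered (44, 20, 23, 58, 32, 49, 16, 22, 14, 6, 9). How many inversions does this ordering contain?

For each element, count later entries that are smaller:
44 → 20, 23, 32, 16, 22, 14, 6, 9 → 8
20 → 16, 14, 6, 9 → 4
23 → 16, 22, 14, 6, 9 → 5
58 → 32, 49, 16, 22, 14, 6, 9 → 7
32 → 16, 22, 14, 6, 9 → 5
49 → 16, 22, 14, 6, 9 → 5
16 → 14, 6, 9 → 3
22 → 14, 6, 9 → 3
14 → 6, 9 → 2
6 → none → 0
9 → none → 0
Sum: 8 + 4 + 5 + 7 + 5 + 5 + 3 + 3 + 2 + 0 + 0 = 42

42 inversions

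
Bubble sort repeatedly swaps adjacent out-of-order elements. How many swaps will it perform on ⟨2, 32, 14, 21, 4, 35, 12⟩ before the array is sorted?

Each adjacent swap fixes exactly one inversion, so the minimum swap count equals the number of inversions.
Count inversions — for each element, later elements that are smaller:
2: none → 0
32: 14, 21, 4, 12 → 4
14: 4, 12 → 2
21: 4, 12 → 2
4: none → 0
35: 12 → 1
12: none → 0
Total inversions: 0 + 4 + 2 + 2 + 0 + 1 + 0 = 9

Adjacent swaps: 9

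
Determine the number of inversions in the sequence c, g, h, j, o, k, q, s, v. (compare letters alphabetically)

1 inversion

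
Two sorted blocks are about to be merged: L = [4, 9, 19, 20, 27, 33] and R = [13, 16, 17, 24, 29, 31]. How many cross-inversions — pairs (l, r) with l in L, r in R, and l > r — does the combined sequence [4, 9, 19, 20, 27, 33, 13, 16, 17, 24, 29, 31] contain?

Count, for every r in R, how many entries of L exceed r:
r = 13: 19, 20, 27, 33 → 4
r = 16: 19, 20, 27, 33 → 4
r = 17: 19, 20, 27, 33 → 4
r = 24: 27, 33 → 2
r = 29: 33 → 1
r = 31: 33 → 1
Cross-inversions: 4 + 4 + 4 + 2 + 1 + 1 = 16

16 cross-inversions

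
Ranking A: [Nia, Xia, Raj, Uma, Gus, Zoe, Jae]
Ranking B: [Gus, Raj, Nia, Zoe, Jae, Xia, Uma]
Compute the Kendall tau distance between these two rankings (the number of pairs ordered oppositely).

Assign each item its position (1..7) in the first ordering, then rewrite the second ordering as that position sequence:
positions: Nia→1, Xia→2, Raj→3, Uma→4, Gus→5, Zoe→6, Jae→7
second ordering as positions: [5, 3, 1, 6, 7, 2, 4]
Discordant pairs = inversions in this position sequence.
5: 3, 1, 2, 4 → 4
3: 1, 2 → 2
1: 0
6: 2, 4 → 2
7: 2, 4 → 2
2: 0
4: 0
Total: 4 + 2 + 0 + 2 + 2 + 0 + 0 = 10

10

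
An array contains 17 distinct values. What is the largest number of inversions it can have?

The maximum occurs when the array is in strictly decreasing order: every one of the C(17, 2) pairs is inverted.
C(17, 2) = 17·16/2 = 136

136 inversions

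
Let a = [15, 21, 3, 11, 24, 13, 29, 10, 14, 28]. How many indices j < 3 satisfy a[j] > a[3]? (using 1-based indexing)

2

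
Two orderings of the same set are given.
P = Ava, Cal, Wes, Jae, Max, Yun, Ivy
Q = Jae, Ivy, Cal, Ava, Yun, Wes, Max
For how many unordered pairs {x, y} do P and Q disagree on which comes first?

Assign each item its position (1..7) in the first ordering, then rewrite the second ordering as that position sequence:
positions: Ava→1, Cal→2, Wes→3, Jae→4, Max→5, Yun→6, Ivy→7
second ordering as positions: [4, 7, 2, 1, 6, 3, 5]
Discordant pairs = inversions in this position sequence.
4: 2, 1, 3 → 3
7: 2, 1, 6, 3, 5 → 5
2: 1 → 1
1: 0
6: 3, 5 → 2
3: 0
5: 0
Total: 3 + 5 + 1 + 0 + 2 + 0 + 0 = 11

11 disagreeing pairs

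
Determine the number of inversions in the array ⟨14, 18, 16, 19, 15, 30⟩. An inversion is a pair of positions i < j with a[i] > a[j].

There are 4 inversions.

Out-of-order index pairs (0-indexed):
(1,2): 18 > 16
(1,4): 18 > 15
(2,4): 16 > 15
(3,4): 19 > 15
That's 4 pairs.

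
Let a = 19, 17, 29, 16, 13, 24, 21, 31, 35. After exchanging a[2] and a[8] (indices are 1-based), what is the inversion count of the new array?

18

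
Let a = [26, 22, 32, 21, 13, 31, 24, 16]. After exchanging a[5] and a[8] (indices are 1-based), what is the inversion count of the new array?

Positions 5 and 8 hold 13 and 16; after swapping, the array is [26, 22, 32, 21, 16, 31, 24, 13].
For each element, count later entries that are smaller:
26 → 22, 21, 16, 24, 13 → 5
22 → 21, 16, 13 → 3
32 → 21, 16, 31, 24, 13 → 5
21 → 16, 13 → 2
16 → 13 → 1
31 → 24, 13 → 2
24 → 13 → 1
13 → none → 0
Sum: 5 + 3 + 5 + 2 + 1 + 2 + 1 + 0 = 19

19 inversions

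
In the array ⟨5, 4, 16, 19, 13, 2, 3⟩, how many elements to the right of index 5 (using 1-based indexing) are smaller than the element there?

The element at index 5 is 13.
Elements after it: 2, 3
Those smaller than 13: 2, 3

2 such elements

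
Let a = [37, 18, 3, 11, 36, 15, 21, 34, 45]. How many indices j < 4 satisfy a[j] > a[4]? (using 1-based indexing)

2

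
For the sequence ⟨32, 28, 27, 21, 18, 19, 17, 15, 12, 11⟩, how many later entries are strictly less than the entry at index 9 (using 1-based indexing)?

The element at index 9 is 12.
Elements after it: 11
Those smaller than 12: 11

1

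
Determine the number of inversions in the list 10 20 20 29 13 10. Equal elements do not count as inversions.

Count, for each position, how many later elements it exceeds:
10 → none → 0
20 → 13, 10 → 2
20 → 13, 10 → 2
29 → 13, 10 → 2
13 → 10 → 1
10 → none → 0
Sum: 0 + 2 + 2 + 2 + 1 + 0 = 7

7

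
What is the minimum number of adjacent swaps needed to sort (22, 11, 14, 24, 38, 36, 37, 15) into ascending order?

The minimum number of adjacent swaps to sort an array equals its inversion count, since every such swap removes exactly one inversion.
Count inversions — for each element, later elements that are smaller:
22: 11, 14, 15 → 3
11: none → 0
14: none → 0
24: 15 → 1
38: 36, 37, 15 → 3
36: 15 → 1
37: 15 → 1
15: none → 0
Total inversions: 3 + 0 + 0 + 1 + 3 + 1 + 1 + 0 = 9

9 swaps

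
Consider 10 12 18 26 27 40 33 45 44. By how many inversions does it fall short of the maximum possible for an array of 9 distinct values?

34 inversions short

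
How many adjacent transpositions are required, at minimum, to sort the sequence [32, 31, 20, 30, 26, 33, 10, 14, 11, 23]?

Each adjacent swap fixes exactly one inversion, so the minimum swap count equals the number of inversions.
Count inversions — for each element, later elements that are smaller:
32: 31, 20, 30, 26, 10, 14, 11, 23 → 8
31: 20, 30, 26, 10, 14, 11, 23 → 7
20: 10, 14, 11 → 3
30: 26, 10, 14, 11, 23 → 5
26: 10, 14, 11, 23 → 4
33: 10, 14, 11, 23 → 4
10: none → 0
14: 11 → 1
11: none → 0
23: none → 0
Total inversions: 8 + 7 + 3 + 5 + 4 + 4 + 0 + 1 + 0 + 0 = 32

32 swaps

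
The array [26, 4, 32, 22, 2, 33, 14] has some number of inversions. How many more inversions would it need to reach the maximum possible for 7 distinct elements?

10

Maximum inversions for 7 distinct elements is C(7, 2) = 7·6/2 = 21.
Current inversions — for each element, count later smaller elements:
26: 4
4: 1
32: 3
22: 2
2: 0
33: 1
14: 0
Current total: 4 + 1 + 3 + 2 + 0 + 1 + 0 = 11
Shortfall: 21 − 11 = 10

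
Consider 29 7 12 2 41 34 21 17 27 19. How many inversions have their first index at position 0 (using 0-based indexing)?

The element at index 0 is 29.
Elements after it: 7, 12, 2, 41, 34, 21, 17, 27, 19
Those smaller than 29: 7, 12, 2, 21, 17, 27, 19

7 such elements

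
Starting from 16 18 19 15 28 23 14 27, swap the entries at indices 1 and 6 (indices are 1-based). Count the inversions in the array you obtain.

Inversions: 16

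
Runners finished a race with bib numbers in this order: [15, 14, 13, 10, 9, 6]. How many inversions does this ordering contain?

15

Element-by-element contributions:
15 → 14, 13, 10, 9, 6 → 5
14 → 13, 10, 9, 6 → 4
13 → 10, 9, 6 → 3
10 → 9, 6 → 2
9 → 6 → 1
6 → none → 0
Sum: 5 + 4 + 3 + 2 + 1 + 0 = 15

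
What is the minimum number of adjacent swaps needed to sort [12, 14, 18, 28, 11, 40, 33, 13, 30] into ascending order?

12 swaps

The minimum number of adjacent swaps to sort an array equals its inversion count, since every such swap removes exactly one inversion.
Count inversions — for each element, later elements that are smaller:
12: 11 → 1
14: 11, 13 → 2
18: 11, 13 → 2
28: 11, 13 → 2
11: none → 0
40: 33, 13, 30 → 3
33: 13, 30 → 2
13: none → 0
30: none → 0
Total inversions: 1 + 2 + 2 + 2 + 0 + 3 + 2 + 0 + 0 = 12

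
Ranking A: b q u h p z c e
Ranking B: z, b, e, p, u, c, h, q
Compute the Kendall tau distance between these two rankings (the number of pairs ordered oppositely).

Assign each item its position (1..8) in the first ordering, then rewrite the second ordering as that position sequence:
positions: b→1, q→2, u→3, h→4, p→5, z→6, c→7, e→8
second ordering as positions: [6, 1, 8, 5, 3, 7, 4, 2]
Discordant pairs = inversions in this position sequence.
6: 1, 5, 3, 4, 2 → 5
1: 0
8: 5, 3, 7, 4, 2 → 5
5: 3, 4, 2 → 3
3: 2 → 1
7: 4, 2 → 2
4: 2 → 1
2: 0
Total: 5 + 0 + 5 + 3 + 1 + 2 + 1 + 0 = 17

17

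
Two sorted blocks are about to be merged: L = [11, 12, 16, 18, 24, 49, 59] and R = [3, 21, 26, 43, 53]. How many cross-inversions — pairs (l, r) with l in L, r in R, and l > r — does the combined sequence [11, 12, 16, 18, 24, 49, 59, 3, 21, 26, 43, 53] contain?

There are 15 cross-inversions.

Count, for every r in R, how many entries of L exceed r:
r = 3: 11, 12, 16, 18, 24, 49, 59 → 7
r = 21: 24, 49, 59 → 3
r = 26: 49, 59 → 2
r = 43: 49, 59 → 2
r = 53: 59 → 1
Cross-inversions: 7 + 3 + 2 + 2 + 1 = 15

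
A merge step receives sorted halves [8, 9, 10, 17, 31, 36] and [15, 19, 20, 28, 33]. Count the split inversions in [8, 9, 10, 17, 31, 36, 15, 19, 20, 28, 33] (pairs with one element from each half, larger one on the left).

For each element r of the right run, count left-run elements greater than r:
r = 15: 17, 31, 36 → 3
r = 19: 31, 36 → 2
r = 20: 31, 36 → 2
r = 28: 31, 36 → 2
r = 33: 36 → 1
Cross-inversions: 3 + 2 + 2 + 2 + 1 = 10

10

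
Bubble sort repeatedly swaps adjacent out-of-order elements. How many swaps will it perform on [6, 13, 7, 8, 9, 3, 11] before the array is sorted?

The minimum number of adjacent swaps to sort an array equals its inversion count, since every such swap removes exactly one inversion.
Count inversions — for each element, later elements that are smaller:
6: 3 → 1
13: 7, 8, 9, 3, 11 → 5
7: 3 → 1
8: 3 → 1
9: 3 → 1
3: none → 0
11: none → 0
Total inversions: 1 + 5 + 1 + 1 + 1 + 0 + 0 = 9

9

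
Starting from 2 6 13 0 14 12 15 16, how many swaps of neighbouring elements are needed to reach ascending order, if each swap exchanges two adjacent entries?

Minimum adjacent swaps = number of inversions (each swap of adjacent out-of-order elements removes one inversion and no swap can remove more).
Count inversions — for each element, later elements that are smaller:
2: 0 → 1
6: 0 → 1
13: 0, 12 → 2
0: none → 0
14: 12 → 1
12: none → 0
15: none → 0
16: none → 0
Total inversions: 1 + 1 + 2 + 0 + 1 + 0 + 0 + 0 = 5

5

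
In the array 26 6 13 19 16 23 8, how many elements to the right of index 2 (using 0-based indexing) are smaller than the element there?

The element at index 2 is 13.
Elements after it: 19, 16, 23, 8
Those smaller than 13: 8

1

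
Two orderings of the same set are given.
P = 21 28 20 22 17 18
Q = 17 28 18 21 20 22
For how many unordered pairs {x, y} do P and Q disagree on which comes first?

Assign each item its position (1..6) in the first ordering, then rewrite the second ordering as that position sequence:
positions: 21→1, 28→2, 20→3, 22→4, 17→5, 18→6
second ordering as positions: [5, 2, 6, 1, 3, 4]
Discordant pairs = inversions in this position sequence.
5: 2, 1, 3, 4 → 4
2: 1 → 1
6: 1, 3, 4 → 3
1: 0
3: 0
4: 0
Total: 4 + 1 + 3 + 0 + 0 + 0 = 8

8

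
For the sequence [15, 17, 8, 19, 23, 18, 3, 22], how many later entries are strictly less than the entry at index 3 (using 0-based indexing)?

2

The element at index 3 is 19.
Elements after it: 23, 18, 3, 22
Those smaller than 19: 18, 3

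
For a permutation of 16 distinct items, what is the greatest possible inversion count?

120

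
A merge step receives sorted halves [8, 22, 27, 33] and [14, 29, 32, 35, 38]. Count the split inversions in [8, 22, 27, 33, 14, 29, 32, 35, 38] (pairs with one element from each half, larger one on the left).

5

Count, for every r in R, how many entries of L exceed r:
r = 14: 22, 27, 33 → 3
r = 29: 33 → 1
r = 32: 33 → 1
r = 35: none → 0
r = 38: none → 0
Cross-inversions: 3 + 1 + 1 + 0 + 0 = 5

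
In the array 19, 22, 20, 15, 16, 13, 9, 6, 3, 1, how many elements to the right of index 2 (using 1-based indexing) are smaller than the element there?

8

The element at index 2 is 22.
Elements after it: 20, 15, 16, 13, 9, 6, 3, 1
Those smaller than 22: 20, 15, 16, 13, 9, 6, 3, 1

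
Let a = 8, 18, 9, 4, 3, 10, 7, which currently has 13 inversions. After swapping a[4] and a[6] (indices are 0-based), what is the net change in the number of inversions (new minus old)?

+1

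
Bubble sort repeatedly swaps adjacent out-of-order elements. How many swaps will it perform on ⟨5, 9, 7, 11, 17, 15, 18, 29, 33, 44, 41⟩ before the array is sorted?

3 swaps

Minimum adjacent swaps = number of inversions (each swap of adjacent out-of-order elements removes one inversion and no swap can remove more).
Count inversions — for each element, later elements that are smaller:
5: none → 0
9: 7 → 1
7: none → 0
11: none → 0
17: 15 → 1
15: none → 0
18: none → 0
29: none → 0
33: none → 0
44: 41 → 1
41: none → 0
Total inversions: 0 + 1 + 0 + 0 + 1 + 0 + 0 + 0 + 0 + 1 + 0 = 3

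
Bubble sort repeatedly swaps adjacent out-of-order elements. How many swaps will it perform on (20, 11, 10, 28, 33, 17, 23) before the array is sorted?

Minimum adjacent swaps = number of inversions (each swap of adjacent out-of-order elements removes one inversion and no swap can remove more).
Count inversions — for each element, later elements that are smaller:
20: 11, 10, 17 → 3
11: 10 → 1
10: none → 0
28: 17, 23 → 2
33: 17, 23 → 2
17: none → 0
23: none → 0
Total inversions: 3 + 1 + 0 + 2 + 2 + 0 + 0 = 8

8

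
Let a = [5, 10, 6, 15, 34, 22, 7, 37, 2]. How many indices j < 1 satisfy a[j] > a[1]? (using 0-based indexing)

0

The element at index 1 is 10.
Elements before it: 5
None of them are larger than 10.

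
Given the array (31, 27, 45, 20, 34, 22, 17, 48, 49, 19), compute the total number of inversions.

Inversions: 23

Element-by-element contributions:
31: 5
27: 4
45: 5
20: 2
34: 3
22: 2
17: 0
48: 1
49: 1
19: 0
Sum: 5 + 4 + 5 + 2 + 3 + 2 + 0 + 1 + 1 + 0 = 23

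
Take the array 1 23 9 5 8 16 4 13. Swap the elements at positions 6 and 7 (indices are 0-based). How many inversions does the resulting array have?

Positions 6 and 7 hold 4 and 13; after swapping, the array is [1, 23, 9, 5, 8, 16, 13, 4].
For each element, count later entries that are smaller:
1 → none → 0
23 → 9, 5, 8, 16, 13, 4 → 6
9 → 5, 8, 4 → 3
5 → 4 → 1
8 → 4 → 1
16 → 13, 4 → 2
13 → 4 → 1
4 → none → 0
Sum: 0 + 6 + 3 + 1 + 1 + 2 + 1 + 0 = 14

14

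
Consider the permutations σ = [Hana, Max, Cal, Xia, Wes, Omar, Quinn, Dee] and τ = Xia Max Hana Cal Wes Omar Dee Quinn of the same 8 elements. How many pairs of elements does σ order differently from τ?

Assign each item its position (1..8) in the first ordering, then rewrite the second ordering as that position sequence:
positions: Hana→1, Max→2, Cal→3, Xia→4, Wes→5, Omar→6, Quinn→7, Dee→8
second ordering as positions: [4, 2, 1, 3, 5, 6, 8, 7]
Discordant pairs = inversions in this position sequence.
4: 2, 1, 3 → 3
2: 1 → 1
1: 0
3: 0
5: 0
6: 0
8: 7 → 1
7: 0
Total: 3 + 1 + 0 + 0 + 0 + 0 + 1 + 0 = 5

5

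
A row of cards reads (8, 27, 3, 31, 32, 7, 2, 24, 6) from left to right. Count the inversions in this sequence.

21 inversions

Element-by-element contributions:
8 → 3, 7, 2, 6 → 4
27 → 3, 7, 2, 24, 6 → 5
3 → 2 → 1
31 → 7, 2, 24, 6 → 4
32 → 7, 2, 24, 6 → 4
7 → 2, 6 → 2
2 → none → 0
24 → 6 → 1
6 → none → 0
Sum: 4 + 5 + 1 + 4 + 4 + 2 + 0 + 1 + 0 = 21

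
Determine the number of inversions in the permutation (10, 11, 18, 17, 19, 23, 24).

1

For each element, count later entries that are smaller:
10 → none → 0
11 → none → 0
18 → 17 → 1
17 → none → 0
19 → none → 0
23 → none → 0
24 → none → 0
Sum: 0 + 0 + 1 + 0 + 0 + 0 + 0 = 1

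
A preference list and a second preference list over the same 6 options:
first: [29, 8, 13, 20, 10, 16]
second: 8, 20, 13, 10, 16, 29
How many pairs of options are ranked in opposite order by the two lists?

Assign each item its position (1..6) in the first ordering, then rewrite the second ordering as that position sequence:
positions: 29→1, 8→2, 13→3, 20→4, 10→5, 16→6
second ordering as positions: [2, 4, 3, 5, 6, 1]
Discordant pairs = inversions in this position sequence.
2: 1 → 1
4: 3, 1 → 2
3: 1 → 1
5: 1 → 1
6: 1 → 1
1: 0
Total: 1 + 2 + 1 + 1 + 1 + 0 = 6

6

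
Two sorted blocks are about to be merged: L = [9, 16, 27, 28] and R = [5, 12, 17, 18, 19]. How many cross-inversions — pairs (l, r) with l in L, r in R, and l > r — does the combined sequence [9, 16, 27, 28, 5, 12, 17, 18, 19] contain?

There are 13 split inversions.

Take each right-half value and tally the left-half values above it:
r = 5: 9, 16, 27, 28 → 4
r = 12: 16, 27, 28 → 3
r = 17: 27, 28 → 2
r = 18: 27, 28 → 2
r = 19: 27, 28 → 2
Cross-inversions: 4 + 3 + 2 + 2 + 2 = 13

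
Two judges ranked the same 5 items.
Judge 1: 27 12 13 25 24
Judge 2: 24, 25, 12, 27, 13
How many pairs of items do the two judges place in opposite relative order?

There are 8 discordant pairs.

Assign each item its position (1..5) in the first ordering, then rewrite the second ordering as that position sequence:
positions: 27→1, 12→2, 13→3, 25→4, 24→5
second ordering as positions: [5, 4, 2, 1, 3]
Discordant pairs = inversions in this position sequence.
5: 4, 2, 1, 3 → 4
4: 2, 1, 3 → 3
2: 1 → 1
1: 0
3: 0
Total: 4 + 3 + 1 + 0 + 0 = 8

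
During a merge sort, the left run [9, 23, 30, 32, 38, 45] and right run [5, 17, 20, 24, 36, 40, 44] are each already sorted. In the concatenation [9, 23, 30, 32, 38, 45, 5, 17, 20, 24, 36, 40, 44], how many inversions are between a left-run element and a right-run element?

Take each right-half value and tally the left-half values above it:
r = 5: 9, 23, 30, 32, 38, 45 → 6
r = 17: 23, 30, 32, 38, 45 → 5
r = 20: 23, 30, 32, 38, 45 → 5
r = 24: 30, 32, 38, 45 → 4
r = 36: 38, 45 → 2
r = 40: 45 → 1
r = 44: 45 → 1
Cross-inversions: 6 + 5 + 5 + 4 + 2 + 1 + 1 = 24

24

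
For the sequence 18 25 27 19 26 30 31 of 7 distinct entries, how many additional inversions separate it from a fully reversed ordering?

18 inversions short

Maximum inversions for 7 distinct elements is C(7, 2) = 7·6/2 = 21.
Current inversions — for each element, count later smaller elements:
18: 0
25: 1
27: 2
19: 0
26: 0
30: 0
31: 0
Current total: 0 + 1 + 2 + 0 + 0 + 0 + 0 = 3
Shortfall: 21 − 3 = 18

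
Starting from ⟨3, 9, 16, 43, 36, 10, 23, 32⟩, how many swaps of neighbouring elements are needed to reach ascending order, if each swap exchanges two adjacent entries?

8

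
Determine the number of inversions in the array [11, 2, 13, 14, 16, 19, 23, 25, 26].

There is 1 out-of-order pair.

Element-by-element contributions:
11: 1
2: 0
13: 0
14: 0
16: 0
19: 0
23: 0
25: 0
26: 0
Sum: 1 + 0 + 0 + 0 + 0 + 0 + 0 + 0 + 0 = 1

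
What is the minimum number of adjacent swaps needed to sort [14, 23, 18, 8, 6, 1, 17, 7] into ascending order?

Each adjacent swap fixes exactly one inversion, so the minimum swap count equals the number of inversions.
Count inversions — for each element, later elements that are smaller:
14: 8, 6, 1, 7 → 4
23: 18, 8, 6, 1, 17, 7 → 6
18: 8, 6, 1, 17, 7 → 5
8: 6, 1, 7 → 3
6: 1 → 1
1: none → 0
17: 7 → 1
7: none → 0
Total inversions: 4 + 6 + 5 + 3 + 1 + 0 + 1 + 0 = 20

20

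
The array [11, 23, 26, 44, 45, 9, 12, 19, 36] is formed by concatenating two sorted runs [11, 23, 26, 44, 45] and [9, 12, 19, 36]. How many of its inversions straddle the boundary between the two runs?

Cross-inversions: 15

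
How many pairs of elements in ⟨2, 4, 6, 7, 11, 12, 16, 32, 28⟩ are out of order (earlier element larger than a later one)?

Element-by-element contributions:
2 → none → 0
4 → none → 0
6 → none → 0
7 → none → 0
11 → none → 0
12 → none → 0
16 → none → 0
32 → 28 → 1
28 → none → 0
Sum: 0 + 0 + 0 + 0 + 0 + 0 + 0 + 1 + 0 = 1

1 inversion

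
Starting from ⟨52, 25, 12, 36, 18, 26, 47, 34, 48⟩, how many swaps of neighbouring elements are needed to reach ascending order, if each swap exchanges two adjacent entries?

Each adjacent swap fixes exactly one inversion, so the minimum swap count equals the number of inversions.
Count inversions — for each element, later elements that are smaller:
52: 25, 12, 36, 18, 26, 47, 34, 48 → 8
25: 12, 18 → 2
12: none → 0
36: 18, 26, 34 → 3
18: none → 0
26: none → 0
47: 34 → 1
34: none → 0
48: none → 0
Total inversions: 8 + 2 + 0 + 3 + 0 + 0 + 1 + 0 + 0 = 14

14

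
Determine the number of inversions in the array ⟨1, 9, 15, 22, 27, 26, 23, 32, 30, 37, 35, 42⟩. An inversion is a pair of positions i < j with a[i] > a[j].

5 out-of-order pairs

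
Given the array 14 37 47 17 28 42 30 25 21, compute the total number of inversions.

19 out-of-order pairs

Element-by-element contributions:
14 → none → 0
37 → 17, 28, 30, 25, 21 → 5
47 → 17, 28, 42, 30, 25, 21 → 6
17 → none → 0
28 → 25, 21 → 2
42 → 30, 25, 21 → 3
30 → 25, 21 → 2
25 → 21 → 1
21 → none → 0
Sum: 0 + 5 + 6 + 0 + 2 + 3 + 2 + 1 + 0 = 19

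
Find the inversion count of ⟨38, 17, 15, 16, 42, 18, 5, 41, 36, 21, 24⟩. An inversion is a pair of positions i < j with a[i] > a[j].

25

For each element, count later entries that are smaller:
38: 8
17: 3
15: 1
16: 1
42: 6
18: 1
5: 0
41: 3
36: 2
21: 0
24: 0
Sum: 8 + 3 + 1 + 1 + 6 + 1 + 0 + 3 + 2 + 0 + 0 = 25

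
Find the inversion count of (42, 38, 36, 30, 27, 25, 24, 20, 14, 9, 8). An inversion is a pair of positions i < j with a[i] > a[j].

Sweep left to right; for each value list the smaller values that follow it:
42 → 38, 36, 30, 27, 25, 24, 20, 14, 9, 8 → 10
38 → 36, 30, 27, 25, 24, 20, 14, 9, 8 → 9
36 → 30, 27, 25, 24, 20, 14, 9, 8 → 8
30 → 27, 25, 24, 20, 14, 9, 8 → 7
27 → 25, 24, 20, 14, 9, 8 → 6
25 → 24, 20, 14, 9, 8 → 5
24 → 20, 14, 9, 8 → 4
20 → 14, 9, 8 → 3
14 → 9, 8 → 2
9 → 8 → 1
8 → none → 0
Sum: 10 + 9 + 8 + 7 + 6 + 5 + 4 + 3 + 2 + 1 + 0 = 55

55 inversions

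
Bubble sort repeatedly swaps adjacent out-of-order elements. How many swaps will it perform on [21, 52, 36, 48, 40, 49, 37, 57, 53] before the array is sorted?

The minimum number of adjacent swaps to sort an array equals its inversion count, since every such swap removes exactly one inversion.
Count inversions — for each element, later elements that are smaller:
21: none → 0
52: 36, 48, 40, 49, 37 → 5
36: none → 0
48: 40, 37 → 2
40: 37 → 1
49: 37 → 1
37: none → 0
57: 53 → 1
53: none → 0
Total inversions: 0 + 5 + 0 + 2 + 1 + 1 + 0 + 1 + 0 = 10

10 adjacent swaps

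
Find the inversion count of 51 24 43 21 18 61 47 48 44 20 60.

26 inversions

Sweep left to right; for each value list the smaller values that follow it:
51 → 24, 43, 21, 18, 47, 48, 44, 20 → 8
24 → 21, 18, 20 → 3
43 → 21, 18, 20 → 3
21 → 18, 20 → 2
18 → none → 0
61 → 47, 48, 44, 20, 60 → 5
47 → 44, 20 → 2
48 → 44, 20 → 2
44 → 20 → 1
20 → none → 0
60 → none → 0
Sum: 8 + 3 + 3 + 2 + 0 + 5 + 2 + 2 + 1 + 0 + 0 = 26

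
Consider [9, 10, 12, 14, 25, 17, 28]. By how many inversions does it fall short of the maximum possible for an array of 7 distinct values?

20

Maximum inversions for 7 distinct elements is C(7, 2) = 7·6/2 = 21.
Current inversions — for each element, count later smaller elements:
9: 0
10: 0
12: 0
14: 0
25: 1
17: 0
28: 0
Current total: 0 + 0 + 0 + 0 + 1 + 0 + 0 = 1
Shortfall: 21 − 1 = 20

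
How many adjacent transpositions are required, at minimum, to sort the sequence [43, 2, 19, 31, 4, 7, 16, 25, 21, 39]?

The minimum number of adjacent swaps to sort an array equals its inversion count, since every such swap removes exactly one inversion.
Count inversions — for each element, later elements that are smaller:
43: 2, 19, 31, 4, 7, 16, 25, 21, 39 → 9
2: none → 0
19: 4, 7, 16 → 3
31: 4, 7, 16, 25, 21 → 5
4: none → 0
7: none → 0
16: none → 0
25: 21 → 1
21: none → 0
39: none → 0
Total inversions: 9 + 0 + 3 + 5 + 0 + 0 + 0 + 1 + 0 + 0 = 18

18 adjacent swaps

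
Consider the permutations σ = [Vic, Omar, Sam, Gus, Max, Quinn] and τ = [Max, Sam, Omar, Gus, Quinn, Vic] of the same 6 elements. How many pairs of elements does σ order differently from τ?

9 discordant pairs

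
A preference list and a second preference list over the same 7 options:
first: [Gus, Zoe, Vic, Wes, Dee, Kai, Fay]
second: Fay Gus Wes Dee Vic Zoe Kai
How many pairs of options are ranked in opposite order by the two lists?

Assign each item its position (1..7) in the first ordering, then rewrite the second ordering as that position sequence:
positions: Gus→1, Zoe→2, Vic→3, Wes→4, Dee→5, Kai→6, Fay→7
second ordering as positions: [7, 1, 4, 5, 3, 2, 6]
Discordant pairs = inversions in this position sequence.
7: 1, 4, 5, 3, 2, 6 → 6
1: 0
4: 3, 2 → 2
5: 3, 2 → 2
3: 2 → 1
2: 0
6: 0
Total: 6 + 0 + 2 + 2 + 1 + 0 + 0 = 11

There are 11 pairs.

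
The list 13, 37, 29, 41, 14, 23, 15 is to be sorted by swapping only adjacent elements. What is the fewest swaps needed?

The minimum number of adjacent swaps to sort an array equals its inversion count, since every such swap removes exactly one inversion.
Count inversions — for each element, later elements that are smaller:
13: none → 0
37: 29, 14, 23, 15 → 4
29: 14, 23, 15 → 3
41: 14, 23, 15 → 3
14: none → 0
23: 15 → 1
15: none → 0
Total inversions: 0 + 4 + 3 + 3 + 0 + 1 + 0 = 11

11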